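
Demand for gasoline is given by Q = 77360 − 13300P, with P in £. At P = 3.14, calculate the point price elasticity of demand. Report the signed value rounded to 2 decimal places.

-1.17

dQ/dP = −13300. At P = 3.14, Q = 77360 − 13300(3.14) = 35598.
Ed = (dQ/dP)·(P/Q) = −13300 × (3.14/35598) = -1.1731…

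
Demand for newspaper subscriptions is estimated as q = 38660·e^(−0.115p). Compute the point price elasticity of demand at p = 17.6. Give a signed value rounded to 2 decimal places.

dq/dp = −0.115·q = -587.419. At p = 17.6, q = 5107.99.
Ed = (dq/dp)·(p/q) = (-587.419) × (17.6/5107.99) = -2.024

-2.02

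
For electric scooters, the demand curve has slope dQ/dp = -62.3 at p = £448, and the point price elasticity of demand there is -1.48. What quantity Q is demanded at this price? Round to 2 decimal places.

Ed = (dQ/dp)·(p/Q) ⇒ Q = (dQ/dp)·p/Ed = (-62.3)·448/(-1.48) = 18858.3783…

18858.38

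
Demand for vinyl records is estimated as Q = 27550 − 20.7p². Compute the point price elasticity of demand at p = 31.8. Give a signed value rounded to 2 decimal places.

dQ/dp = −2·20.7·p = -1316.52. At p = 31.8, Q = 6617.332.
Ed = (dQ/dp)·(p/Q) = (-1316.52) × (31.8/6617.332) = -6.3266…

-6.33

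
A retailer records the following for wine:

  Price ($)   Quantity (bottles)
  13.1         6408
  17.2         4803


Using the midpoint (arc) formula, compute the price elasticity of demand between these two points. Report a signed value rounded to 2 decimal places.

-1.06

%ΔQ = (4803 − 6408) / [(6408 + 4803)/2] = -1605/5605.5 = -0.286325…
%ΔP = (17.2 − 13.1) / [(13.1 + 17.2)/2] = 4.1/15.15 = 0.270627…
Arc Ed = %ΔQ / %ΔP = (-1605/5605.5) / (4.1/15.15) = -1.0580…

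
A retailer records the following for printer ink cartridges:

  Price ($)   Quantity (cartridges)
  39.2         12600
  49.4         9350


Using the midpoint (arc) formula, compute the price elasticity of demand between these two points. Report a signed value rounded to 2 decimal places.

%ΔQ = (9350 − 12600) / [(12600 + 9350)/2] = -3250/10975 = -0.296127…
%ΔP = (49.4 − 39.2) / [(39.2 + 49.4)/2] = 10.2/44.3 = 0.230248…
Arc Ed = %ΔQ / %ΔP = (-3250/10975) / (10.2/44.3) = -1.2861…

-1.29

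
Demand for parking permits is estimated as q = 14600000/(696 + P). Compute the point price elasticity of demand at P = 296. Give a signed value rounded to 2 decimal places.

-0.30

dq/dP = −14600000/(696 + P)² = -14.8364. At P = 296, q = 14717.7.
Ed = (dq/dP)·(P/q) = (-14.8364) × (296/14717.7) = -0.2983…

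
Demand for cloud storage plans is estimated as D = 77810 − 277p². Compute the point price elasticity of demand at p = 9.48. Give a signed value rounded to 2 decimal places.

-0.94

dD/dp = −2·277·p = -5251.92. At p = 9.48, D = 52915.8992.
Ed = (dD/dp)·(p/D) = (-5251.92) × (9.48/52915.8992) = -0.9408…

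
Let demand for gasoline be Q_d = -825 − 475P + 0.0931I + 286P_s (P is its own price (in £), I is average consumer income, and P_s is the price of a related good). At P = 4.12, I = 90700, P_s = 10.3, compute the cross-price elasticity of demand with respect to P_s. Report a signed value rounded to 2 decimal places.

0.34

At the given values, Q_d = -825 − 475(4.12) + 0.0931(90700) + 286(10.3) = 8607.97.
∂Q_d/∂P_s = 286.
E = (286) × (10.3/8607.97) = 0.3422…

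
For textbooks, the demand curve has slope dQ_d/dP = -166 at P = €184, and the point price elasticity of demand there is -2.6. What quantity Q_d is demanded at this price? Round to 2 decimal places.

Ed = (dQ_d/dP)·(P/Q_d) ⇒ Q_d = (dQ_d/dP)·P/Ed = (-166)·184/(-2.6) = 11747.6923…

11747.69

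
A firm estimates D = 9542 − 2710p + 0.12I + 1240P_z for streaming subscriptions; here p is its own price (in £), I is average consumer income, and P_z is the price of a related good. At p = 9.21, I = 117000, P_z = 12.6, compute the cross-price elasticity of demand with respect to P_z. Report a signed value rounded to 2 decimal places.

At the given values, D = 9542 − 2710(9.21) + 0.12(117000) + 1240(12.6) = 14246.9.
∂D/∂P_z = 1240.
E = (1240) × (12.6/14246.9) = 1.0966…

1.10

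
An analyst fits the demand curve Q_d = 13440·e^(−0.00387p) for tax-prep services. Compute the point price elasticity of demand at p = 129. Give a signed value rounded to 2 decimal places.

dQ_d/dp = −0.00387·Q_d = -31.5717. At p = 129, Q_d = 8158.05.
Ed = (dQ_d/dp)·(p/Q_d) = (-31.5717) × (129/8158.05) = -0.4992…

-0.50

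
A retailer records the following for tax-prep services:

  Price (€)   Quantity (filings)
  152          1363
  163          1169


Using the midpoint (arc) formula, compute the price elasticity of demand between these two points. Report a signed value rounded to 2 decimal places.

-2.19

%ΔQ = (1169 − 1363) / [(1363 + 1169)/2] = -194/1266 = -0.153238…
%ΔP = (163 − 152) / [(152 + 163)/2] = 11/157.5 = 0.069841…
Arc Ed = %ΔQ / %ΔP = (-194/1266) / (11/157.5) = -2.1940…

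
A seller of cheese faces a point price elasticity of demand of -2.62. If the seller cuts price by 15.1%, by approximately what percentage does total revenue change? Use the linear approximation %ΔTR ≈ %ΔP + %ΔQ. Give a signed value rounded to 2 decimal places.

+24.46%

%ΔQ ≈ Ed × %ΔP = (-2.62) × (-15.1%) = +39.5620%
%ΔTR ≈ %ΔP + %ΔQ = (-15.1%) + (+39.5620%) = +24.4620%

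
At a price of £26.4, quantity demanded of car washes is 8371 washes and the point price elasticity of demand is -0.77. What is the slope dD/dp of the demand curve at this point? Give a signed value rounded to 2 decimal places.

Ed = (dD/dp)·(p/D) ⇒ dD/dp = Ed·D/p = (-0.77)·8371/26.4 = -244.1541…

-244.15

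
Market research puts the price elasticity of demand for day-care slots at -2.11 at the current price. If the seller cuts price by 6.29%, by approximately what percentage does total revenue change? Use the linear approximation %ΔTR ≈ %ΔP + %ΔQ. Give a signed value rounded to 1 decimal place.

+7.0%

%ΔQ ≈ Ed × %ΔP = (-2.11) × (-6.29%) = +13.2719%
%ΔTR ≈ %ΔP + %ΔQ = (-6.29%) + (+13.2719%) = +6.9819%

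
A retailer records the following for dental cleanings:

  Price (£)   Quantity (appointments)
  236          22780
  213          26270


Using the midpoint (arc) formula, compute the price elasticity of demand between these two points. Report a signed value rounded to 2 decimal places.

-1.39

%ΔQ = (26270 − 22780) / [(22780 + 26270)/2] = 3490/24525 = 0.142303…
%ΔP = (213 − 236) / [(236 + 213)/2] = -23/224.5 = -0.102449…
Arc Ed = %ΔQ / %ΔP = (3490/24525) / (-23/224.5) = -1.3890…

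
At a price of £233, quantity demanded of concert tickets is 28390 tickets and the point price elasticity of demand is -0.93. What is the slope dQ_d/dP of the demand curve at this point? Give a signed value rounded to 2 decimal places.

Ed = (dQ_d/dP)·(P/Q_d) ⇒ dQ_d/dP = Ed·Q_d/P = (-0.93)·28390/233 = -113.3163…

-113.32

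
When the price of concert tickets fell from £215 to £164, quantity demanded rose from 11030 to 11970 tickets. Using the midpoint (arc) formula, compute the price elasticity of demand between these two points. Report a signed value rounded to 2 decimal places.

-0.30

%ΔQ = (11970 − 11030) / [(11030 + 11970)/2] = 940/11500 = 0.081739…
%ΔP = (164 − 215) / [(215 + 164)/2] = -51/189.5 = -0.269129…
Arc Ed = %ΔQ / %ΔP = (940/11500) / (-51/189.5) = -0.3037…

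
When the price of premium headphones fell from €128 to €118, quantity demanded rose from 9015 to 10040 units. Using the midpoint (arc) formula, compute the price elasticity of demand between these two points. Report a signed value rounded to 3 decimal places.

%ΔQ = (10040 − 9015) / [(9015 + 10040)/2] = 1025/9527.5 = 0.107583…
%ΔP = (118 − 128) / [(128 + 118)/2] = -10/123 = -0.081300…
Arc Ed = %ΔQ / %ΔP = (1025/9527.5) / (-10/123) = -1.32327…

-1.323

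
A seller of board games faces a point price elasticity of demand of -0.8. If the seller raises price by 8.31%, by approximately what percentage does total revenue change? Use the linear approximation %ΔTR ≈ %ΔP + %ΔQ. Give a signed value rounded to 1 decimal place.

+1.7%

%ΔQ ≈ Ed × %ΔP = (-0.8) × (+8.31%) = -6.6480%
%ΔTR ≈ %ΔP + %ΔQ = (+8.31%) + (-6.6480%) = +1.6620%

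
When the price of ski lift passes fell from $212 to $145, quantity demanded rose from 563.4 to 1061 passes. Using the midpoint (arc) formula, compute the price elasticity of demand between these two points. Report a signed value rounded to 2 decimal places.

-1.63

%ΔQ = (1061 − 563.4) / [(563.4 + 1061)/2] = 497.6/812.2 = 0.612656…
%ΔP = (145 − 212) / [(212 + 145)/2] = -67/178.5 = -0.375350…
Arc Ed = %ΔQ / %ΔP = (497.6/812.2) / (-67/178.5) = -1.6322…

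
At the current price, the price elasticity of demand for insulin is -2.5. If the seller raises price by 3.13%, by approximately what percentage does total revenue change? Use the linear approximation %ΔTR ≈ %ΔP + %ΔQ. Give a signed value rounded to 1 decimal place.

-4.7%

%ΔQ ≈ Ed × %ΔP = (-2.5) × (+3.13%) = -7.8250%
%ΔTR ≈ %ΔP + %ΔQ = (+3.13%) + (-7.8250%) = -4.6950%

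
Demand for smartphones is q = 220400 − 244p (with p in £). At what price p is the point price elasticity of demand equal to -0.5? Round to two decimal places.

Ed = −244p/(220400 − 244p). Set this equal to -0.5:
244p = 0.5·(220400 − 244p) ⇒ 244p(1 + 0.5) = 0.5·220400
p = 0.5·220400 / (244·1.5) = 301.0928…

301.09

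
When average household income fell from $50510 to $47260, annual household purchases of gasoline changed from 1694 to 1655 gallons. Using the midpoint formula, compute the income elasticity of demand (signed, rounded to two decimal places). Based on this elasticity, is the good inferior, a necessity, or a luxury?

0.35; necessity

%ΔQ = (1655 − 1694)/[( 1694 + 1655)/2] = -39/1674.5 = -0.023290…
%ΔIncome = (47260 − 50510)/[( 50510 + 47260)/2] = -3250/48885 = -0.066482…
E_income = (-39/1674.5) / (-3250/48885) = 0.3503…
0 < E_income < 1 ⇒ normal good, necessity.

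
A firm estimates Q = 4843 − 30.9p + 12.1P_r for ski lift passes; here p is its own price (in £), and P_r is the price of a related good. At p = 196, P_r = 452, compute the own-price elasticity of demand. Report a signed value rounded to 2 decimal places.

-1.42

At the given values, Q = 4843 − 30.9(196) + 12.1(452) = 4255.8.
∂Q/∂p = −30.9.
E = (-30.9) × (196/4255.8) = -1.4230…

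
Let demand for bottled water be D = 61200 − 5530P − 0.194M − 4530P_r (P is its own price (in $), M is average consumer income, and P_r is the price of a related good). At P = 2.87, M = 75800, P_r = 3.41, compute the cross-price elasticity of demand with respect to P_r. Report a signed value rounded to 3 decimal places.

At the given values, D = 61200 − 5530(2.87) − 0.194(75800) − 4530(3.41) = 15176.4.
∂D/∂P_r = -4530.
E = (-4530) × (3.41/15176.4) = -1.01785…

-1.018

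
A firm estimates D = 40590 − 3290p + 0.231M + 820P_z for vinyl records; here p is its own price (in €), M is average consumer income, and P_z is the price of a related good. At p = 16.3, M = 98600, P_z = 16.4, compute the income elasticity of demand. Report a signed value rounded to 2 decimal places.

At the given values, D = 40590 − 3290(16.3) + 0.231(98600) + 820(16.4) = 23187.6.
∂D/∂M = 0.231.
E = (0.231) × (98600/23187.6) = 0.9822…

0.98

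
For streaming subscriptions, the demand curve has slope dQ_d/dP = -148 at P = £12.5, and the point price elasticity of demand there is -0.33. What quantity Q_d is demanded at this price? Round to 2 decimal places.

Ed = (dQ_d/dP)·(P/Q_d) ⇒ Q_d = (dQ_d/dP)·P/Ed = (-148)·12.5/(-0.33) = 5606.0606…

5606.06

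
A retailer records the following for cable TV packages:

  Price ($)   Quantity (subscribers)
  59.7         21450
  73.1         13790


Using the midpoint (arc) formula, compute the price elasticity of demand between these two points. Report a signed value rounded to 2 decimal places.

%ΔQ = (13790 − 21450) / [(21450 + 13790)/2] = -7660/17620 = -0.434733…
%ΔP = (73.1 − 59.7) / [(59.7 + 73.1)/2] = 13.4/66.4 = 0.201807…
Arc Ed = %ΔQ / %ΔP = (-7660/17620) / (13.4/66.4) = -2.1542…

-2.15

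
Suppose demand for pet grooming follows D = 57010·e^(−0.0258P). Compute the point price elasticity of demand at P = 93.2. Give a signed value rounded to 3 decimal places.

dD/dP = −0.0258·D = -132.826. At P = 93.2, D = 5148.3.
Ed = (dD/dP)·(P/D) = (-132.826) × (93.2/5148.3) = -2.40456

-2.405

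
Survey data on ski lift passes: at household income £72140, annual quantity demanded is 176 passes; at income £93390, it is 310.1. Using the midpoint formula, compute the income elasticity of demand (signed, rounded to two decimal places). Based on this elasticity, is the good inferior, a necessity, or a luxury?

2.15; luxury

%ΔQ = (310.1 − 176)/[( 176 + 310.1)/2] = 134.1/243.05 = 0.551738…
%ΔIncome = (93390 − 72140)/[( 72140 + 93390)/2] = 21250/82765 = 0.256751…
E_income = (134.1/243.05) / (21250/82765) = 2.1489…
E_income > 1 ⇒ normal good, luxury.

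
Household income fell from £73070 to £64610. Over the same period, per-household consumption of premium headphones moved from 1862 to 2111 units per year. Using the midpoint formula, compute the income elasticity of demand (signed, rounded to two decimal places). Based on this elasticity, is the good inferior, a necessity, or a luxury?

%ΔQ = (2111 − 1862)/[( 1862 + 2111)/2] = 249/1986.5 = 0.125346…
%ΔIncome = (64610 − 73070)/[( 73070 + 64610)/2] = -8460/68840 = -0.122893…
E_income = (249/1986.5) / (-8460/68840) = -1.0199…
E_income < 0 ⇒ inferior good.

-1.02; inferior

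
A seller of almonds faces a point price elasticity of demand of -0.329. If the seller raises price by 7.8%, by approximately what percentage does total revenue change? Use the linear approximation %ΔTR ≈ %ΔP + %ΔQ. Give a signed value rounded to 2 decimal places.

%ΔQ ≈ Ed × %ΔP = (-0.329) × (+7.8%) = -2.5662%
%ΔTR ≈ %ΔP + %ΔQ = (+7.8%) + (-2.5662%) = +5.2338%

+5.23%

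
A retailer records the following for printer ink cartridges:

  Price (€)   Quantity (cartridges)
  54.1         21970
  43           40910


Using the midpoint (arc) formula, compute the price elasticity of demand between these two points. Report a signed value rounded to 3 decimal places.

-2.635

%ΔQ = (40910 − 21970) / [(21970 + 40910)/2] = 18940/31440 = 0.602417…
%ΔP = (43 − 54.1) / [(54.1 + 43)/2] = -11.1/48.55 = -0.228630…
Arc Ed = %ΔQ / %ΔP = (18940/31440) / (-11.1/48.55) = -2.63489…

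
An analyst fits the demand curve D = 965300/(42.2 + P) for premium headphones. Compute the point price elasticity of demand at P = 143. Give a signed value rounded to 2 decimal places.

dD/dP = −965300/(42.2 + P)² = -28.1436. At P = 143, D = 5212.2.
Ed = (dD/dP)·(P/D) = (-28.1436) × (143/5212.2) = -0.7721…

-0.77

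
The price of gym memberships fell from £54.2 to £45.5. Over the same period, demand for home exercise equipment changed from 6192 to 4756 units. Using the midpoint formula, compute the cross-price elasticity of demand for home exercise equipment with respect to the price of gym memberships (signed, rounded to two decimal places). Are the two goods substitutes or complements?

1.50; substitutes

%ΔQ_{home exercise equipment} = (4756 − 6192)/avg = -1436/5474 = -0.262331…
%ΔP_{gym memberships} = (45.5 − 54.2)/avg = -8.7/49.85 = -0.174523…
E_cross = (-1436/5474) / (-8.7/49.85) = 1.5031…
E_cross > 0 ⇒ the goods are substitutes.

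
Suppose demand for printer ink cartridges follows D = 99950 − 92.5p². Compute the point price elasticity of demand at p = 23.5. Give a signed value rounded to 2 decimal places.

-2.09

dD/dp = −2·92.5·p = -4347.5. At p = 23.5, D = 48866.875.
Ed = (dD/dp)·(p/D) = (-4347.5) × (23.5/48866.875) = -2.0907…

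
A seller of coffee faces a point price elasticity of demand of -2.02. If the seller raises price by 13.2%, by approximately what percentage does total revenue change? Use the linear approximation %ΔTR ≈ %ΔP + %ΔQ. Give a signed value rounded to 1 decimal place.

%ΔQ ≈ Ed × %ΔP = (-2.02) × (+13.2%) = -26.6640%
%ΔTR ≈ %ΔP + %ΔQ = (+13.2%) + (-26.6640%) = -13.4640%

-13.5%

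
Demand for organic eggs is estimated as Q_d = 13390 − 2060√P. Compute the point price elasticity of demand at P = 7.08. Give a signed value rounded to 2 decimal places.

dQ_d/dP = −2060/(2√P) = -387.098. At P = 7.08, Q_d = 7908.7.
Ed = (dQ_d/dP)·(P/Q_d) = (-387.098) × (7.08/7908.7) = -0.3465…

-0.35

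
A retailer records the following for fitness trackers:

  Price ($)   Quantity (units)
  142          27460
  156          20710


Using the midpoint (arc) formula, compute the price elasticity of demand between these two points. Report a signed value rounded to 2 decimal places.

%ΔQ = (20710 − 27460) / [(27460 + 20710)/2] = -6750/24085 = -0.280257…
%ΔP = (156 − 142) / [(142 + 156)/2] = 14/149 = 0.093959…
Arc Ed = %ΔQ / %ΔP = (-6750/24085) / (14/149) = -2.9827…

-2.98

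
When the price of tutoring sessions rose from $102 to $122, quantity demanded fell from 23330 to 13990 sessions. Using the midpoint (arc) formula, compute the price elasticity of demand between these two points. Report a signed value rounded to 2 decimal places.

%ΔQ = (13990 − 23330) / [(23330 + 13990)/2] = -9340/18660 = -0.500535…
%ΔP = (122 − 102) / [(102 + 122)/2] = 20/112 = 0.178571…
Arc Ed = %ΔQ / %ΔP = (-9340/18660) / (20/112) = -2.8030…

-2.80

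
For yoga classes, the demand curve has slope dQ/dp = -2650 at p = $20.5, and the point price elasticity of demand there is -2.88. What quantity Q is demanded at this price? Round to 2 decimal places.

Ed = (dQ/dp)·(p/Q) ⇒ Q = (dQ/dp)·p/Ed = (-2650)·20.5/(-2.88) = 18862.8472…

18862.85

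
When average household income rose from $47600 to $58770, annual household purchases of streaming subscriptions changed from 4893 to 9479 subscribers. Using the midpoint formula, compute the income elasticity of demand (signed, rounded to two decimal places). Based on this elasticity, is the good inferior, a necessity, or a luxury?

3.04; luxury

%ΔQ = (9479 − 4893)/[( 4893 + 9479)/2] = 4586/7186 = 0.638185…
%ΔIncome = (58770 − 47600)/[( 47600 + 58770)/2] = 11170/53185 = 0.210021…
E_income = (4586/7186) / (11170/53185) = 3.0386…
E_income > 1 ⇒ normal good, luxury.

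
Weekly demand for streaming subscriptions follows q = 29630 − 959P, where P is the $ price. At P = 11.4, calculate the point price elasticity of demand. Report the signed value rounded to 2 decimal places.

dq/dP = −959. At P = 11.4, q = 29630 − 959(11.4) = 18697.4.
Ed = (dq/dP)·(P/q) = −959 × (11.4/18697.4) = -0.5847…

-0.58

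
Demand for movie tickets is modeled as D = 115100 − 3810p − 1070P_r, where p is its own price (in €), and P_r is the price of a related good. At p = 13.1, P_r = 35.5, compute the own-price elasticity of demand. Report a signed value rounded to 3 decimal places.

At the given values, D = 115100 − 3810(13.1) − 1070(35.5) = 27204.
∂D/∂p = −3810.
E = (-3810) × (13.1/27204) = -1.83469…

-1.835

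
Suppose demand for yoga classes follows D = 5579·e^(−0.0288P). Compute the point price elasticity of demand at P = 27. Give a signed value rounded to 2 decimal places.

dD/dP = −0.0288·D = -73.8315. At P = 27, D = 2563.59.
Ed = (dD/dP)·(P/D) = (-73.8315) × (27/2563.59) = -0.7776

-0.78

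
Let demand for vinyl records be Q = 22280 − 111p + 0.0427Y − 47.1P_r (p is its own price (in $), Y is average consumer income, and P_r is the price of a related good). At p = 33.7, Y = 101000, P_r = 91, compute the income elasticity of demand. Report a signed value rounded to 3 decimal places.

At the given values, Q = 22280 − 111(33.7) + 0.0427(101000) − 47.1(91) = 18565.9.
∂Q/∂Y = 0.0427.
E = (0.0427) × (101000/18565.9) = 0.23229…

0.232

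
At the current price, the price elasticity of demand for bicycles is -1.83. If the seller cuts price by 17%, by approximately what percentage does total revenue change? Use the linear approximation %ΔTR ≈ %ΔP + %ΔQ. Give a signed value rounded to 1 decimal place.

+14.1%

%ΔQ ≈ Ed × %ΔP = (-1.83) × (-17%) = +31.1100%
%ΔTR ≈ %ΔP + %ΔQ = (-17%) + (+31.1100%) = +14.1100%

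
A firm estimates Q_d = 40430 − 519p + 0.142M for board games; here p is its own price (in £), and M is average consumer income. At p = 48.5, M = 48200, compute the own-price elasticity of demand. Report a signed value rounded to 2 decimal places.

At the given values, Q_d = 40430 − 519(48.5) + 0.142(48200) = 22102.9.
∂Q_d/∂p = −519.
E = (-519) × (48.5/22102.9) = -1.1388…

-1.14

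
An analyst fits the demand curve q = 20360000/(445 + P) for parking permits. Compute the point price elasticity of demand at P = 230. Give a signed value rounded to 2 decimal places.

-0.34

dq/dP = −20360000/(445 + P)² = -44.6859. At P = 230, q = 30163.
Ed = (dq/dP)·(P/q) = (-44.6859) × (230/30163) = -0.3407…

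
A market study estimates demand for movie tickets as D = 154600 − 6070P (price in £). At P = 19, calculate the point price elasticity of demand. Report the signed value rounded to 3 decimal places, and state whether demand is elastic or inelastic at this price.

dD/dP = −6070. At P = 19, D = 154600 − 6070(19) = 39270.
Ed = (dD/dP)·(P/D) = −6070 × (19/39270) = -2.93684…
|Ed| = 2.937 > 1, so demand is elastic.

-2.937; elastic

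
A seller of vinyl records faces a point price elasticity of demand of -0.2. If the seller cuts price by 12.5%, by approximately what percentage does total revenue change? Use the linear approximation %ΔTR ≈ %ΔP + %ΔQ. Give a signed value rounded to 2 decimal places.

%ΔQ ≈ Ed × %ΔP = (-0.2) × (-12.5%) = +2.5000%
%ΔTR ≈ %ΔP + %ΔQ = (-12.5%) + (+2.5000%) = -10.0000%

-10.00%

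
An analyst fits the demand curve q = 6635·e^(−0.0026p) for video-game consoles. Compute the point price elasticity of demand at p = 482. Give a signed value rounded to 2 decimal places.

-1.25

dq/dp = −0.0026·q = -4.9267. At p = 482, q = 1894.89.
Ed = (dq/dp)·(p/q) = (-4.9267) × (482/1894.89) = -1.2532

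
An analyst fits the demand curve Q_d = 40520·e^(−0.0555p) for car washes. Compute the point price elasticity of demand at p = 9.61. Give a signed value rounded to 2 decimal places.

dQ_d/dp = −0.0555·Q_d = -1319.26. At p = 9.61, Q_d = 23770.4.
Ed = (dQ_d/dp)·(p/Q_d) = (-1319.26) × (9.61/23770.4) = -0.5333…

-0.53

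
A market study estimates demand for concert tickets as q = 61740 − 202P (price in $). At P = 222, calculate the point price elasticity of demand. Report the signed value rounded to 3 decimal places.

-2.654

dq/dP = −202. At P = 222, q = 61740 − 202(222) = 16896.
Ed = (dq/dP)·(P/q) = −202 × (222/16896) = -2.65411…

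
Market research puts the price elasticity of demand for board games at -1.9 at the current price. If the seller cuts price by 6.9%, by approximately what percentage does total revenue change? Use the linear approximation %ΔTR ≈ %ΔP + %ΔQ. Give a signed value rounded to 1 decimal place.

+6.2%

%ΔQ ≈ Ed × %ΔP = (-1.9) × (-6.9%) = +13.1100%
%ΔTR ≈ %ΔP + %ΔQ = (-6.9%) + (+13.1100%) = +6.2100%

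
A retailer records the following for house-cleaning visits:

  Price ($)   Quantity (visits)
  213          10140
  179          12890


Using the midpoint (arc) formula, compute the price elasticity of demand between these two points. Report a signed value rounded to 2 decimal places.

-1.38

%ΔQ = (12890 − 10140) / [(10140 + 12890)/2] = 2750/11515 = 0.238818…
%ΔP = (179 − 213) / [(213 + 179)/2] = -34/196 = -0.173469…
Arc Ed = %ΔQ / %ΔP = (2750/11515) / (-34/196) = -1.3767…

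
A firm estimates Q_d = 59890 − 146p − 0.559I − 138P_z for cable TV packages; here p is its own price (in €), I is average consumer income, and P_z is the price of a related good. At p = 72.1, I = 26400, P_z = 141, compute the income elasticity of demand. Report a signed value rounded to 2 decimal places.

At the given values, Q_d = 59890 − 146(72.1) − 0.559(26400) − 138(141) = 15147.8.
∂Q_d/∂I = -0.559.
E = (-0.559) × (26400/15147.8) = -0.9742…

-0.97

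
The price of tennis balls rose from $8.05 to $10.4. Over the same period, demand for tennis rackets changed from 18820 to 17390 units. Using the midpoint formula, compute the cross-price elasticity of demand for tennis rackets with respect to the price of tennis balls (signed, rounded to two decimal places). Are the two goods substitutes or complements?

%ΔQ_{tennis rackets} = (17390 − 18820)/avg = -1430/18105 = -0.078983…
%ΔP_{tennis balls} = (10.4 − 8.05)/avg = 2.35/9.225 = 0.254742…
E_cross = (-1430/18105) / (2.35/9.225) = -0.3100…
E_cross < 0 ⇒ the goods are complements.

-0.31; complements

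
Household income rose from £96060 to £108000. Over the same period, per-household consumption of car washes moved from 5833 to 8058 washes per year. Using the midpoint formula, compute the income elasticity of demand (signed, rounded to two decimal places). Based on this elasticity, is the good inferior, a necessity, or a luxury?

2.74; luxury

%ΔQ = (8058 − 5833)/[( 5833 + 8058)/2] = 2225/6945.5 = 0.320351…
%ΔIncome = (108000 − 96060)/[( 96060 + 108000)/2] = 11940/102030 = 0.117024…
E_income = (2225/6945.5) / (11940/102030) = 2.7374…
E_income > 1 ⇒ normal good, luxury.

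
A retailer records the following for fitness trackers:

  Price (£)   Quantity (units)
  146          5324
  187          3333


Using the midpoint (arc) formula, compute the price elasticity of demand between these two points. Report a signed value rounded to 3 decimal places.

-1.868

%ΔQ = (3333 − 5324) / [(5324 + 3333)/2] = -1991/4328.5 = -0.459974…
%ΔP = (187 − 146) / [(146 + 187)/2] = 41/166.5 = 0.246246…
Arc Ed = %ΔQ / %ΔP = (-1991/4328.5) / (41/166.5) = -1.86794…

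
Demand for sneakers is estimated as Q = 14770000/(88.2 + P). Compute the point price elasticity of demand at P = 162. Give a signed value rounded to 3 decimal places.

-0.647

dQ/dP = −14770000/(88.2 + P)² = -235.942. At P = 162, Q = 59032.8.
Ed = (dQ/dP)·(P/Q) = (-235.942) × (162/59032.8) = -0.64748…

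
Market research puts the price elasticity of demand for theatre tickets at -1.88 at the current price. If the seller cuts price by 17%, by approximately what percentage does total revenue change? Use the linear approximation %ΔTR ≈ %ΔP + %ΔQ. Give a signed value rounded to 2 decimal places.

%ΔQ ≈ Ed × %ΔP = (-1.88) × (-17%) = +31.9600%
%ΔTR ≈ %ΔP + %ΔQ = (-17%) + (+31.9600%) = +14.9600%

+14.96%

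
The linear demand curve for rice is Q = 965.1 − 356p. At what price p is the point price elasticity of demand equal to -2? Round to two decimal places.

1.81

Ed = −356p/(965.1 − 356p). Set this equal to -2:
356p = 2·(965.1 − 356p) ⇒ 356p(1 + 2) = 2·965.1
p = 2·965.1 / (356·3) = 1.8073…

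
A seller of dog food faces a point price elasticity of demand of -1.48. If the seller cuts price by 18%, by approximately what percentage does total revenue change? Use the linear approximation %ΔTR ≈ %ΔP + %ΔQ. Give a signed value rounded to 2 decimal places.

+8.64%

%ΔQ ≈ Ed × %ΔP = (-1.48) × (-18%) = +26.6400%
%ΔTR ≈ %ΔP + %ΔQ = (-18%) + (+26.6400%) = +8.6400%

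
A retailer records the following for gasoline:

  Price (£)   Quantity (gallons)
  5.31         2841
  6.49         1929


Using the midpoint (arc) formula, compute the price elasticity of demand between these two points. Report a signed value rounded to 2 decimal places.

%ΔQ = (1929 − 2841) / [(2841 + 1929)/2] = -912/2385 = -0.382389…
%ΔP = (6.49 − 5.31) / [(5.31 + 6.49)/2] = 1.18/5.9 = 0.2
Arc Ed = %ΔQ / %ΔP = (-912/2385) / (1.18/5.9) = -1.9119…

-1.91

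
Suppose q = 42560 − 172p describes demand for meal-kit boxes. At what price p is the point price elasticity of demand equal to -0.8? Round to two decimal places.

109.97

Ed = −172p/(42560 − 172p). Set this equal to -0.8:
172p = 0.8·(42560 − 172p) ⇒ 172p(1 + 0.8) = 0.8·42560
p = 0.8·42560 / (172·1.8) = 109.9741…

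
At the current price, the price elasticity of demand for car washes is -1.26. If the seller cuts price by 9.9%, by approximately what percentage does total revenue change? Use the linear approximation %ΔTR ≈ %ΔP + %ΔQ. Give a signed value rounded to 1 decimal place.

+2.6%

%ΔQ ≈ Ed × %ΔP = (-1.26) × (-9.9%) = +12.4740%
%ΔTR ≈ %ΔP + %ΔQ = (-9.9%) + (+12.4740%) = +2.5740%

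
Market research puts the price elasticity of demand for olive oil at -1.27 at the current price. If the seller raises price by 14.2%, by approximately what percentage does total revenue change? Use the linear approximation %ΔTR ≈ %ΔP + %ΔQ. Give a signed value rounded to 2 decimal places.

%ΔQ ≈ Ed × %ΔP = (-1.27) × (+14.2%) = -18.0340%
%ΔTR ≈ %ΔP + %ΔQ = (+14.2%) + (-18.0340%) = -3.8340%

-3.83%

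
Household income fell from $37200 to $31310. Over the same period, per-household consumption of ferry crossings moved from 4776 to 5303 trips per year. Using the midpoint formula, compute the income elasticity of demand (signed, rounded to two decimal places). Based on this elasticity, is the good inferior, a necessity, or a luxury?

-0.61; inferior

%ΔQ = (5303 − 4776)/[( 4776 + 5303)/2] = 527/5039.5 = 0.104573…
%ΔIncome = (31310 − 37200)/[( 37200 + 31310)/2] = -5890/34255 = -0.171945…
E_income = (527/5039.5) / (-5890/34255) = -0.6081…
E_income < 0 ⇒ inferior good.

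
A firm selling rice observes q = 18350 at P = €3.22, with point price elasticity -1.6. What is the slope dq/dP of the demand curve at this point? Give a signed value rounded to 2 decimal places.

Ed = (dq/dP)·(P/q) ⇒ dq/dP = Ed·q/P = (-1.6)·18350/3.22 = -9118.0124…

-9118.01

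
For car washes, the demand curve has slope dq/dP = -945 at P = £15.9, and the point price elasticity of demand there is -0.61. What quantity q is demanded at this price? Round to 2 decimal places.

Ed = (dq/dP)·(P/q) ⇒ q = (dq/dP)·P/Ed = (-945)·15.9/(-0.61) = 24631.9672…

24631.97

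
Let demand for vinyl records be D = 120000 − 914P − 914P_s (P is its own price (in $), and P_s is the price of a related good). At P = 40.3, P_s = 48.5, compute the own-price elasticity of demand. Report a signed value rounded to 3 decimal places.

At the given values, D = 120000 − 914(40.3) − 914(48.5) = 38836.8.
∂D/∂P = −914.
E = (-914) × (40.3/38836.8) = -0.94843…

-0.948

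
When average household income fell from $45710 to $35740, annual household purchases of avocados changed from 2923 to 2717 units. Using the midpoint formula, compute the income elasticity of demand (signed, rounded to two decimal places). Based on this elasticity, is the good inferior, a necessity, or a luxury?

%ΔQ = (2717 − 2923)/[( 2923 + 2717)/2] = -206/2820 = -0.073049…
%ΔIncome = (35740 − 45710)/[( 45710 + 35740)/2] = -9970/40725 = -0.244812…
E_income = (-206/2820) / (-9970/40725) = 0.2983…
0 < E_income < 1 ⇒ normal good, necessity.

0.30; necessity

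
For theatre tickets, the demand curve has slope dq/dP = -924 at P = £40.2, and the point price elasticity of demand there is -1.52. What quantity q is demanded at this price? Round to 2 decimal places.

24437.37

Ed = (dq/dP)·(P/q) ⇒ q = (dq/dP)·P/Ed = (-924)·40.2/(-1.52) = 24437.3684…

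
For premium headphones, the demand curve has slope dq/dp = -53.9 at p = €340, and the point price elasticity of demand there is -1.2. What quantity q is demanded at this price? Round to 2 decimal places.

Ed = (dq/dp)·(p/q) ⇒ q = (dq/dp)·p/Ed = (-53.9)·340/(-1.2) = 15271.6666…

15271.67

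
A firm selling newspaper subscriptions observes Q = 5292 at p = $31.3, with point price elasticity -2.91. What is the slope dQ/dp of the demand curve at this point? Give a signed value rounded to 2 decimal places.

-492.00

Ed = (dQ/dp)·(p/Q) ⇒ dQ/dp = Ed·Q/p = (-2.91)·5292/31.3 = -492.0038…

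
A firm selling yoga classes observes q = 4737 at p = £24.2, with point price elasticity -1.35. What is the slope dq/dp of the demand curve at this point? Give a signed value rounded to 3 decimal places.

-264.254

Ed = (dq/dp)·(p/q) ⇒ dq/dp = Ed·q/p = (-1.35)·4737/24.2 = -264.25413…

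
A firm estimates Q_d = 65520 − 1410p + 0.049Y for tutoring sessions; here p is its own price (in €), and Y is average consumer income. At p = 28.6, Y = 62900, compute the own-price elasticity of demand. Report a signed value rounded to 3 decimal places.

At the given values, Q_d = 65520 − 1410(28.6) + 0.049(62900) = 28276.1.
∂Q_d/∂p = −1410.
E = (-1410) × (28.6/28276.1) = -1.42615…

-1.426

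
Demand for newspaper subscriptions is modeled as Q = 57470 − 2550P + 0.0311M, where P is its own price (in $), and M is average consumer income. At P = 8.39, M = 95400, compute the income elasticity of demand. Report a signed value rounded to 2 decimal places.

0.08

At the given values, Q = 57470 − 2550(8.39) + 0.0311(95400) = 39042.44.
∂Q/∂M = 0.0311.
E = (0.0311) × (95400/39042.44) = 0.0759…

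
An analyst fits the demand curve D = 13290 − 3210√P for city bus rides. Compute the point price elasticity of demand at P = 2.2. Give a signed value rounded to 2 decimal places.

dD/dP = −3210/(2√P) = -1082.09. At P = 2.2, D = 8528.8.
Ed = (dD/dP)·(P/D) = (-1082.09) × (2.2/8528.8) = -0.2791…

-0.28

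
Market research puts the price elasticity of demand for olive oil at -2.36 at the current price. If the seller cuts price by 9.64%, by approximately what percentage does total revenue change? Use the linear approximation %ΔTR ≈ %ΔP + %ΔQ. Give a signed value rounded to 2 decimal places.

%ΔQ ≈ Ed × %ΔP = (-2.36) × (-9.64%) = +22.7504%
%ΔTR ≈ %ΔP + %ΔQ = (-9.64%) + (+22.7504%) = +13.1104%

+13.11%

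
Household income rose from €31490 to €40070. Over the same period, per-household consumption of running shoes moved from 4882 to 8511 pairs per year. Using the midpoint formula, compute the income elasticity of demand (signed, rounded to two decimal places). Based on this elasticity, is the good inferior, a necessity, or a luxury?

%ΔQ = (8511 − 4882)/[( 4882 + 8511)/2] = 3629/6696.5 = 0.541924…
%ΔIncome = (40070 − 31490)/[( 31490 + 40070)/2] = 8580/35780 = 0.239798…
E_income = (3629/6696.5) / (8580/35780) = 2.2599…
E_income > 1 ⇒ normal good, luxury.

2.26; luxury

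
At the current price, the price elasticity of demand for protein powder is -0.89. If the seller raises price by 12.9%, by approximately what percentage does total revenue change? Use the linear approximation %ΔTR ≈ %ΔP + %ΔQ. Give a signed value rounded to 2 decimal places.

+1.42%

%ΔQ ≈ Ed × %ΔP = (-0.89) × (+12.9%) = -11.4810%
%ΔTR ≈ %ΔP + %ΔQ = (+12.9%) + (-11.4810%) = +1.4190%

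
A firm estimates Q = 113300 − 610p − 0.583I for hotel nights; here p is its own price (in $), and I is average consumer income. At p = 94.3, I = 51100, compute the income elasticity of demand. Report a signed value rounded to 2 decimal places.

At the given values, Q = 113300 − 610(94.3) − 0.583(51100) = 25985.7.
∂Q/∂I = -0.583.
E = (-0.583) × (51100/25985.7) = -1.1464…

-1.15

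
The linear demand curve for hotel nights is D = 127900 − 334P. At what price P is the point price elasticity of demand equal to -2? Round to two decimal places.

Ed = −334P/(127900 − 334P). Set this equal to -2:
334P = 2·(127900 − 334P) ⇒ 334P(1 + 2) = 2·127900
P = 2·127900 / (334·3) = 255.2894…

255.29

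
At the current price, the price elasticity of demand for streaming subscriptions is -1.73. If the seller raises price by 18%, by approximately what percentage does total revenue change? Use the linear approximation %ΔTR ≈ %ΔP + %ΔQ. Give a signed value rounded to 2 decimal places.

%ΔQ ≈ Ed × %ΔP = (-1.73) × (+18%) = -31.1400%
%ΔTR ≈ %ΔP + %ΔQ = (+18%) + (-31.1400%) = -13.1400%

-13.14%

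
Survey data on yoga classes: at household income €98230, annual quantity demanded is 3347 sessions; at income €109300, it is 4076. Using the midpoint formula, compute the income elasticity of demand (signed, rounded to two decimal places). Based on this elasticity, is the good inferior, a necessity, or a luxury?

1.84; luxury

%ΔQ = (4076 − 3347)/[( 3347 + 4076)/2] = 729/3711.5 = 0.196416…
%ΔIncome = (109300 − 98230)/[( 98230 + 109300)/2] = 11070/103765 = 0.106683…
E_income = (729/3711.5) / (11070/103765) = 1.8411…
E_income > 1 ⇒ normal good, luxury.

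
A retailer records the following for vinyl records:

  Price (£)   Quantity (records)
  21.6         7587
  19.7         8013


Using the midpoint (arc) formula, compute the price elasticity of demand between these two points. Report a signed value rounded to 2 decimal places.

-0.59

%ΔQ = (8013 − 7587) / [(7587 + 8013)/2] = 426/7800 = 0.054615…
%ΔP = (19.7 − 21.6) / [(21.6 + 19.7)/2] = -1.9/20.65 = -0.092009…
Arc Ed = %ΔQ / %ΔP = (426/7800) / (-1.9/20.65) = -0.5935…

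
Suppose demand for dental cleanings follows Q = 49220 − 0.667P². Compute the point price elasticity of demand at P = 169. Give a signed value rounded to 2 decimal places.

-1.26

dQ/dP = −2·0.667·P = -225.446. At P = 169, Q = 30169.813.
Ed = (dQ/dP)·(P/Q) = (-225.446) × (169/30169.813) = -1.2628…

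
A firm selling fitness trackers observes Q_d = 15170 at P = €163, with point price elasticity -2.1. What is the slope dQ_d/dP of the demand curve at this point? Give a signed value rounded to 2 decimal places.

Ed = (dQ_d/dP)·(P/Q_d) ⇒ dQ_d/dP = Ed·Q_d/P = (-2.1)·15170/163 = -195.4417…

-195.44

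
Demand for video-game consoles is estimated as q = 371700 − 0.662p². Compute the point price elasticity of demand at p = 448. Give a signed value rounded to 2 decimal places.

dq/dp = −2·0.662·p = -593.152. At p = 448, q = 238833.952.
Ed = (dq/dp)·(p/q) = (-593.152) × (448/238833.952) = -1.1126…

-1.11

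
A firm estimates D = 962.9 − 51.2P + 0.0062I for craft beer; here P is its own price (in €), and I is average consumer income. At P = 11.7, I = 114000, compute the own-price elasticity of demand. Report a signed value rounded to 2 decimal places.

-0.56

At the given values, D = 962.9 − 51.2(11.7) + 0.0062(114000) = 1070.66.
∂D/∂P = −51.2.
E = (-51.2) × (11.7/1070.66) = -0.5595…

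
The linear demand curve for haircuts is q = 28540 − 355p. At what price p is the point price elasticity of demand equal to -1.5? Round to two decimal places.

Ed = −355p/(28540 − 355p). Set this equal to -1.5:
355p = 1.5·(28540 − 355p) ⇒ 355p(1 + 1.5) = 1.5·28540
p = 1.5·28540 / (355·2.5) = 48.2366…

48.24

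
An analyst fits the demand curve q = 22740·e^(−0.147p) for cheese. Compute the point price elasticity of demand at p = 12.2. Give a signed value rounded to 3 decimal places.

-1.793

dq/dp = −0.147·q = -556.217. At p = 12.2, q = 3783.79.
Ed = (dq/dp)·(p/q) = (-556.217) × (12.2/3783.79) = -1.7934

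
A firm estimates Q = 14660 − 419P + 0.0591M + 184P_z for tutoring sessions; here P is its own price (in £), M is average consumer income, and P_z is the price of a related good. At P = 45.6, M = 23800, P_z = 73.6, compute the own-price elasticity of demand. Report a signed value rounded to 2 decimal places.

-1.82

At the given values, Q = 14660 − 419(45.6) + 0.0591(23800) + 184(73.6) = 10502.58.
∂Q/∂P = −419.
E = (-419) × (45.6/10502.58) = -1.8192…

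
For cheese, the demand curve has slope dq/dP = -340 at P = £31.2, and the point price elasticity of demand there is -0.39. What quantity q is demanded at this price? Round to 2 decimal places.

Ed = (dq/dP)·(P/q) ⇒ q = (dq/dP)·P/Ed = (-340)·31.2/(-0.39) = 27200

27200.00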